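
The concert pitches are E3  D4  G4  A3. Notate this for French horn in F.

B3 A4 D5 E4

The French horn in F sounds a perfect fifth below written, so the written part must be a perfect fifth above concert — transpose each note up.
E3 → B3
D4 → A4
G4 → D5
A3 → E4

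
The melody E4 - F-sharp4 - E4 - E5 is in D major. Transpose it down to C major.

D major to C major down is a major second, so every note moves down by that interval.
E4 → D4
F#4 → E4
E4 → D4
E5 → D5

D4 E4 D4 D5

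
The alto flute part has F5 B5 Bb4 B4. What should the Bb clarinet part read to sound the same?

First find concert pitch: the alto flute sounds a perfect fourth below written, so F5 B5 Bb4 B4 sounds C5 F#5 F4 F#4.
Then write for Bb clarinet: it sounds a major second below written, so the part must be a major second above concert.
C5 → D5
F#5 → G#5
F4 → G4
F#4 → G#4

D5 G#5 G4 G#4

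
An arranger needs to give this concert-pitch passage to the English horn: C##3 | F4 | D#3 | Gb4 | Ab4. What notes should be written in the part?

G##3 C5 A#3 Db5 Eb5

Written C4 sounds as F3 on the English horn, so concert pitches are written a perfect fifth up.
C##3 -> G##3
F4 -> C5
D#3 -> A#3
Gb4 -> Db5
Ab4 -> Eb5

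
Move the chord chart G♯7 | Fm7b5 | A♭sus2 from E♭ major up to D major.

E♭ major up to D major is a major seventh; each chord root moves by that interval while the quality stays the same.
G♯7: root G♯ up a major seventh → F##, giving F##7.
Fm7b5: root F up a major seventh → E, giving Em7b5.
A♭sus2: root A♭ up a major seventh → G, giving Gsus2.

F##7 Em7b5 Gsus2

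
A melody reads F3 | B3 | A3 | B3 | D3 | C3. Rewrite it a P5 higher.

C4 F#4 E4 F#4 A3 G3

F3: a fifth up reaches C, and 7 semitones makes it C4.
B3: a fifth up reaches F, and 7 semitones makes it F#4.
A3: a fifth up reaches E, and 7 semitones makes it E4.
B3: a fifth up reaches F, and 7 semitones makes it F#4.
A perfect fifth up from D3 gives A3.
C3 up a perfect fifth is G3.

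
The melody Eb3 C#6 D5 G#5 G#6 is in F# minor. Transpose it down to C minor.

Bbb2 G5 Ab4 D5 D6

From F# down to C is an augmented fourth; apply that to each pitch.
Eb3 gives Bbb2
C#6 gives G5
D5 gives Ab4
G#5 gives D5
G#6 gives D6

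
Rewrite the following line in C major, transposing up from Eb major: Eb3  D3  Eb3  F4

C4 B3 C4 D5

From Eb up to C is a major sixth; apply that to each pitch.
Eb3 gives C4
D3 gives B3
Eb3 gives C4
F4 gives D5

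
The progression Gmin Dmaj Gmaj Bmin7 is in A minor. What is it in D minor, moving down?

Cmin Gmaj Cmaj Emin7

A minor down to D minor is a perfect fifth; each chord root moves by that interval while the quality stays the same.
Gmin: root G down a perfect fifth → C, giving Cmin.
Dmaj: root D down a perfect fifth → G, giving Gmaj.
Gmaj: root G down a perfect fifth → C, giving Cmaj.
Bmin7: root B down a perfect fifth → E, giving Emin7.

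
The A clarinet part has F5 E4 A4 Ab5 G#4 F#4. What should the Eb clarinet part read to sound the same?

B4 A#3 D#4 D5 C##4 B#3

First find concert pitch: the A clarinet sounds a minor third below written, so F5 E4 A4 Ab5 G#4 F#4 sounds D5 C#4 F#4 F5 E#4 D#4.
Then write for Eb clarinet: it sounds a minor third above written, so the part must be a minor third below concert.
D5 → B4
C#4 → A#3
F#4 → D#4
F5 → D5
E#4 → C##4
D#4 → B#3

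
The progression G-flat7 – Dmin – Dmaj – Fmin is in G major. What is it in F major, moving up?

G major up to F major is a minor seventh; each chord root moves by that interval while the quality stays the same.
G-flat7: root G-flat up a minor seventh → Fb, giving Fb7.
Dmin: root D up a minor seventh → C, giving Cmin.
Dmaj: root D up a minor seventh → C, giving Cmaj.
Fmin: root F up a minor seventh → Eb, giving Ebmin.

Fb7 Cmin Cmaj Ebmin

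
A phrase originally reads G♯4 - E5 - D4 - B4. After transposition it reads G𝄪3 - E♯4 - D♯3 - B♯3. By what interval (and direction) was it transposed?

Take the first pair: G#4 → G##3. G to G spans 8 letter names, so the interval is some kind of octave.
G##3 to G#4 is 11 semitones, which makes it a diminished octave; the second version is lower, so the direction is down.
Checking another pair — B4 → B#3 — gives the same interval.

down a diminished octave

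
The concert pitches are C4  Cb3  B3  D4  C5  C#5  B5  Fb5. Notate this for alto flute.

Written C4 sounds as G3 on the alto flute, so concert pitches are written a perfect fourth up.
C4 → F4
Cb3 → Fb3
B3 → E4
D4 → G4
C5 → F5
C#5 → F#5
B5 → E6
Fb5 → Bbb5

F4 Fb3 E4 G4 F5 F#5 E6 Bbb5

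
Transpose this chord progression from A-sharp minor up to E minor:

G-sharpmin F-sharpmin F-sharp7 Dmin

A-sharp minor up to E minor is a diminished fifth; each chord root moves by that interval while the quality stays the same.
G-sharpmin: root G-sharp up a diminished fifth → D, giving Dmin.
F-sharpmin: root F-sharp up a diminished fifth → C, giving Cmin.
F-sharp7: root F-sharp up a diminished fifth → C, giving C7.
Dmin: root D up a diminished fifth → Ab, giving Abmin.

Dmin Cmin C7 Abmin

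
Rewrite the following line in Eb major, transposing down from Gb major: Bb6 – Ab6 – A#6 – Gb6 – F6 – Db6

From Gb down to Eb is a minor third; apply that to each pitch.
Bb6 becomes G6
Ab6 becomes F6
A#6 becomes F##6
Gb6 becomes Eb6
F6 becomes D6
Db6 becomes Bb5

G6 F6 F##6 Eb6 D6 Bb5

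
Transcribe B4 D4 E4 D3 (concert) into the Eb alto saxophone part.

G#5 B4 C#5 B3

The Eb alto saxophone sounds a major sixth below written, so the written part must be a major sixth above concert — transpose each note up.
B4 -> G#5
D4 -> B4
E4 -> C#5
D3 -> B3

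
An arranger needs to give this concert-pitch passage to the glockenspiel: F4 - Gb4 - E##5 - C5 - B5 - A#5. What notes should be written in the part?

The glockenspiel sounds a perfect fifteenth above written, so the written part must be a perfect fifteenth below concert — transpose each note down.
F4 to F2
Gb4 to Gb2
E##5 to E##3
C5 to C3
B5 to B3
A#5 to A#3

F2 Gb2 E##3 C3 B3 A#3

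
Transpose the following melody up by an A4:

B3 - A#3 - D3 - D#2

E#4 D##4 G#3 G##2

An augmented fourth up from B3 gives E#4.
A#3 up an augmented fourth is D##4.
D3 up an augmented fourth is G#3.
D#2: a fourth up reaches G, and 6 semitones makes it G##2.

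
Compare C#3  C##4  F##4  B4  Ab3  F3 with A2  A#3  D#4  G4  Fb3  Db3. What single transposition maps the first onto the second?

Take the first pair: C#3 → A2. C to A spans 3 letter names, so the interval is some kind of third.
A2 to C#3 is 4 semitones, which makes it a major third; the second version is lower, so the direction is down.
Checking another pair — F3 → Db3 — gives the same interval.

down a major third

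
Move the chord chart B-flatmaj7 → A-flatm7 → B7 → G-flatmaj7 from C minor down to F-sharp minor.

Emaj7 Dm7 E#7 Cmaj7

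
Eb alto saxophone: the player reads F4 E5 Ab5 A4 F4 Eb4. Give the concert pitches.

Ab3 G4 Cb5 C4 Ab3 Gb3

Written C4 on the Eb alto saxophone sounds as Eb3, a major sixth lower; apply that shift to every note.
F4 becomes Ab3
E5 becomes G4
Ab5 becomes Cb5
A4 becomes C4
F4 becomes Ab3
Eb4 becomes Gb3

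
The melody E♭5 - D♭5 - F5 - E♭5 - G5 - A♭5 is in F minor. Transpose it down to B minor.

A4 G4 B4 A4 C#5 D5

From F down to B is a diminished fifth; apply that to each pitch.
Eb5 becomes A4
Db5 becomes G4
F5 becomes B4
Eb5 becomes A4
G5 becomes C#5
Ab5 becomes D5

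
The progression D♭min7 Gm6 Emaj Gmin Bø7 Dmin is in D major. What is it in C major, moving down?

Cbmin7 Fm6 Dmaj Fmin Aø7 Cmin

D major down to C major is a major second; each chord root moves by that interval while the quality stays the same.
D♭min7: root D♭ down a major second → Cb, giving Cbmin7.
Gm6: root G down a major second → F, giving Fm6.
Emaj: root E down a major second → D, giving Dmaj.
Gmin: root G down a major second → F, giving Fmin.
Bø7: root B down a major second → A, giving Aø7.
Dmin: root D down a major second → C, giving Cmin.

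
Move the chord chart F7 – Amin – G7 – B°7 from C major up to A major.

D7 F#min E7 G#°7

C major up to A major is a major sixth; each chord root moves by that interval while the quality stays the same.
F7: root F up a major sixth → D, giving D7.
Amin: root A up a major sixth → F#, giving F#min.
G7: root G up a major sixth → E, giving E7.
B°7: root B up a major sixth → G#, giving G#°7.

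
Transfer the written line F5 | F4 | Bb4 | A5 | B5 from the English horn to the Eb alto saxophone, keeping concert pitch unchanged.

G5 G4 C5 B5 C#6

First find concert pitch: the English horn sounds a perfect fifth below written, so F5 F4 Bb4 A5 B5 sounds Bb4 Bb3 Eb4 D5 E5.
Then write for Eb alto saxophone: it sounds a major sixth below written, so the part must be a major sixth above concert.
Bb4 → G5
Bb3 → G4
Eb4 → C5
D5 → B5
E5 → C#6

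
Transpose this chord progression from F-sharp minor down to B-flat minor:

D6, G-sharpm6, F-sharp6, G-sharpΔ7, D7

F-sharp minor down to B-flat minor is an augmented fifth; each chord root moves by that interval while the quality stays the same.
D6: root D down an augmented fifth → Gb, giving Gb6.
G-sharpm6: root G-sharp down an augmented fifth → C, giving Cm6.
F-sharp6: root F-sharp down an augmented fifth → Bb, giving Bb6.
G-sharpΔ7: root G-sharp down an augmented fifth → C, giving CΔ7.
D7: root D down an augmented fifth → Gb, giving Gb7.

Gb6 Cm6 Bb6 CΔ7 Gb7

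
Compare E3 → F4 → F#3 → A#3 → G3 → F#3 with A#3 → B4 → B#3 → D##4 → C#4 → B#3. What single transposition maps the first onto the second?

From E3 to A#3 is 4 letter names — a fourth of some quality.
E3 to A#3 is 6 semitones, which makes it an augmented fourth; the second version is higher, so the direction is up.
Checking another pair — F#3 → B#3 — gives the same interval.

up an augmented fourth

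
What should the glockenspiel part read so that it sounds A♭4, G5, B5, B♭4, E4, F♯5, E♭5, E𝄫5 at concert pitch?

Written C4 sounds as C6 on the glockenspiel, so concert pitches are written a perfect fifteenth down.
Ab4 becomes Ab2
G5 becomes G3
B5 becomes B3
Bb4 becomes Bb2
E4 becomes E2
F#5 becomes F#3
Eb5 becomes Eb3
Ebb5 becomes Ebb3

Ab2 G3 B3 Bb2 E2 F#3 Eb3 Ebb3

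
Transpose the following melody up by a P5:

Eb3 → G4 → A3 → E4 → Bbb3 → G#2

Bb3 D5 E4 B4 Fb4 D#3

Eb3 to Bb3
G4 to D5
A3 to E4
E4 to B4
Bbb3 to Fb4
G#2 to D#3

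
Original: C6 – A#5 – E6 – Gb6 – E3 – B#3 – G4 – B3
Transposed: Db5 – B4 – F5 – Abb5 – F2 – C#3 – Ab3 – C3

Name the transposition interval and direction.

From C6 to Db5 is 7 letter names — a seventh of some quality.
Db5 to C6 is 11 semitones, which makes it a major seventh; the second version is lower, so the direction is down.
Checking another pair — B3 → C3 — gives the same interval.

down a major seventh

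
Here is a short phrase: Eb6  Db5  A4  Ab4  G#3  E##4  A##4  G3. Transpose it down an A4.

Eb6: a fourth down reaches B, and 6 semitones makes it Bbb5.
Db5 down an augmented fourth is Abb4.
A4: a fourth down reaches E, and 6 semitones makes it Eb4.
Ab4: a fourth down reaches E, and 6 semitones makes it Ebb4.
An augmented fourth down from G#3 gives D3.
E##4 down an augmented fourth is B#3.
A##4: a fourth down reaches E, and 6 semitones makes it E#4.
G3 down an augmented fourth is Db3.

Bbb5 Abb4 Eb4 Ebb4 D3 B#3 E#4 Db3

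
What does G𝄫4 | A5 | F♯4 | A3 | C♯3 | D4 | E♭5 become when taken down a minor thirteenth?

Gbb4: a thirteenth down reaches B, and 20 semitones makes it Bbb2.
A minor thirteenth down from A5 gives C#4.
F#4 down a minor thirteenth is A#2.
A minor thirteenth down from A3 gives C#2.
A minor thirteenth down from C#3 gives E#1.
D4 down a minor thirteenth is F#2.
A minor thirteenth down from Eb5 gives G3.

Bbb2 C#4 A#2 C#2 E#1 F#2 G3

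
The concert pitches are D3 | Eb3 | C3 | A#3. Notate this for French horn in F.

Written C4 sounds as F3 on the French horn in F, so concert pitches are written a perfect fifth up.
D3 to A3
Eb3 to Bb3
C3 to G3
A#3 to E#4

A3 Bb3 G3 E#4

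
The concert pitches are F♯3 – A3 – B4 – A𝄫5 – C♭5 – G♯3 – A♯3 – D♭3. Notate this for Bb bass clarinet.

G#4 B4 C#6 Bbb6 Db6 A#4 B#4 Eb4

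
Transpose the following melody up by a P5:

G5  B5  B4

D6 F#6 F#5

G5 -> D6
B5 -> F#6
B4 -> F#5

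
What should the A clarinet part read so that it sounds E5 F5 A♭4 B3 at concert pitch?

G5 Ab5 Cb5 D4

The A clarinet sounds a minor third below written, so the written part must be a minor third above concert — transpose each note up.
E5 gives G5
F5 gives Ab5
Ab4 gives Cb5
B3 gives D4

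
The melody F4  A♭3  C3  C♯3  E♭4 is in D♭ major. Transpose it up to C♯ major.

E#5 G#4 B#3 B##3 D#5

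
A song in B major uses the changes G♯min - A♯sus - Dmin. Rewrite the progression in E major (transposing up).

B major up to E major is a perfect fourth; each chord root moves by that interval while the quality stays the same.
G♯min: root G♯ up a perfect fourth → C#, giving C#min.
A♯sus: root A♯ up a perfect fourth → D#, giving D#sus.
Dmin: root D up a perfect fourth → G, giving Gmin.

C#min D#sus Gmin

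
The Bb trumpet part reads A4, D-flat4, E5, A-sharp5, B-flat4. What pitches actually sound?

G4 Cb4 D5 G#5 Ab4

Written C4 on the Bb trumpet sounds as Bb3, a major second lower; apply that shift to every note.
A4 to G4
Db4 to Cb4
E5 to D5
A#5 to G#5
Bb4 to Ab4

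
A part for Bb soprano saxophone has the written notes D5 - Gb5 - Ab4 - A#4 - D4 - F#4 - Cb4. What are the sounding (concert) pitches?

C5 Fb5 Gb4 G#4 C4 E4 Bbb3

The Bb soprano saxophone sounds a major second below written, so transpose each written note down a major second.
D5 gives C5
Gb5 gives Fb5
Ab4 gives Gb4
A#4 gives G#4
D4 gives C4
F#4 gives E4
Cb4 gives Bbb3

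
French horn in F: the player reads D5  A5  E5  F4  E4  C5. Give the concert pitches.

The French horn in F sounds a perfect fifth below written, so transpose each written note down a perfect fifth.
D5 → G4
A5 → D5
E5 → A4
F4 → Bb3
E4 → A3
C5 → F4

G4 D5 A4 Bb3 A3 F4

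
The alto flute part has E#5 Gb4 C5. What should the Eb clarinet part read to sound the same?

First find concert pitch: the alto flute sounds a perfect fourth below written, so E#5 Gb4 C5 sounds B#4 Db4 G4.
Then write for Eb clarinet: it sounds a minor third above written, so the part must be a minor third below concert.
B#4 → G##4
Db4 → Bb3
G4 → E4

G##4 Bb3 E4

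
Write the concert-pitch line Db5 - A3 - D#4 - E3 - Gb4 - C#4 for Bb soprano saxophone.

Eb5 B3 E#4 F#3 Ab4 D#4

The Bb soprano saxophone sounds a major second below written, so the written part must be a major second above concert — transpose each note up.
Db5 becomes Eb5
A3 becomes B3
D#4 becomes E#4
E3 becomes F#3
Gb4 becomes Ab4
C#4 becomes D#4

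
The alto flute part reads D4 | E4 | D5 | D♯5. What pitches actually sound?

A3 B3 A4 A#4

The alto flute sounds a perfect fourth below written, so transpose each written note down a perfect fourth.
D4 → A3
E4 → B3
D5 → A4
D#5 → A#4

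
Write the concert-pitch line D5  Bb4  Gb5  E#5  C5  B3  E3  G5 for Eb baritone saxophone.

Written C4 sounds as Eb2 on the Eb baritone saxophone, so concert pitches are written a major thirteenth up.
D5 gives B6
Bb4 gives G6
Gb5 gives Eb7
E#5 gives C##7
C5 gives A6
B3 gives G#5
E3 gives C#5
G5 gives E7

B6 G6 Eb7 C##7 A6 G#5 C#5 E7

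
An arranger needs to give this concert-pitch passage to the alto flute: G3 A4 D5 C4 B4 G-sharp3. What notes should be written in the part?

C4 D5 G5 F4 E5 C#4

Written C4 sounds as G3 on the alto flute, so concert pitches are written a perfect fourth up.
G3 gives C4
A4 gives D5
D5 gives G5
C4 gives F4
B4 gives E5
G#3 gives C#4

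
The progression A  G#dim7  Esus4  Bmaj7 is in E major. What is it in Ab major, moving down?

E major down to Ab major is an augmented fifth; each chord root moves by that interval while the quality stays the same.
A: root A down an augmented fifth → Db, giving Db.
G#dim7: root G# down an augmented fifth → C, giving Cdim7.
Esus4: root E down an augmented fifth → Ab, giving Absus4.
Bmaj7: root B down an augmented fifth → Eb, giving Ebmaj7.

Db Cdim7 Absus4 Ebmaj7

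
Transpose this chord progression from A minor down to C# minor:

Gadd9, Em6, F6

A minor down to C# minor is a minor sixth; each chord root moves by that interval while the quality stays the same.
Gadd9: root G down a minor sixth → B, giving Badd9.
Em6: root E down a minor sixth → G#, giving G#m6.
F6: root F down a minor sixth → A, giving A6.

Badd9 G#m6 A6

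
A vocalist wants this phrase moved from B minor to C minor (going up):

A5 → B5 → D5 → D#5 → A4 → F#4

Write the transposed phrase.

Bb5 C6 Eb5 E5 Bb4 G4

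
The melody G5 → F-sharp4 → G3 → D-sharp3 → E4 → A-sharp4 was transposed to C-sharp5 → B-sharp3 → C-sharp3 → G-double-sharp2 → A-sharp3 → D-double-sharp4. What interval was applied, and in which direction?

down a diminished fifth

From G5 to C#5 is 5 letter names — a fifth of some quality.
C#5 to G5 is 6 semitones, which makes it a diminished fifth; the second version is lower, so the direction is down.
Checking another pair — A#4 → D##4 — gives the same interval.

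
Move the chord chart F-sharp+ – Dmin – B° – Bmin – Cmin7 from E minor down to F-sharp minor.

E minor down to F-sharp minor is a minor seventh; each chord root moves by that interval while the quality stays the same.
F-sharp+: root F-sharp down a minor seventh → G#, giving G#+.
Dmin: root D down a minor seventh → E, giving Emin.
B°: root B down a minor seventh → C#, giving C#°.
Bmin: root B down a minor seventh → C#, giving C#min.
Cmin7: root C down a minor seventh → D, giving Dmin7.

G#+ Emin C#° C#min Dmin7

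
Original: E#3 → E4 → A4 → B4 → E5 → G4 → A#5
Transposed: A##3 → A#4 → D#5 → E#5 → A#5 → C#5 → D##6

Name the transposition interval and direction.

Take the first pair: E#3 → A##3. E to A spans 4 letter names, so the interval is some kind of fourth.
E#3 to A##3 is 6 semitones, which makes it an augmented fourth; the second version is higher, so the direction is up.
Checking another pair — A#5 → D##6 — gives the same interval.

up an augmented fourth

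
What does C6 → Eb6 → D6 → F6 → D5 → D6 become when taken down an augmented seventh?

C6 gives Dbb5
Eb6 gives Fbb5
D6 gives Ebb5
F6 gives Gbb5
D5 gives Ebb4
D6 gives Ebb5

Dbb5 Fbb5 Ebb5 Gbb5 Ebb4 Ebb5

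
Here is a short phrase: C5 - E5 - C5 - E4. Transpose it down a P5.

F4 A4 F4 A3

C5 gives F4
E5 gives A4
C5 gives F4
E4 gives A3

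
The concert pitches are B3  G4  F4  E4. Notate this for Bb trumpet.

Written C4 sounds as Bb3 on the Bb trumpet, so concert pitches are written a major second up.
B3 -> C#4
G4 -> A4
F4 -> G4
E4 -> F#4

C#4 A4 G4 F#4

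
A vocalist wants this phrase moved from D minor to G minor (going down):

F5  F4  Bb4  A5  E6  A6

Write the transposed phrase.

From D down to G is a perfect fifth; apply that to each pitch.
F5 gives Bb4
F4 gives Bb3
Bb4 gives Eb4
A5 gives D5
E6 gives A5
A6 gives D6

Bb4 Bb3 Eb4 D5 A5 D6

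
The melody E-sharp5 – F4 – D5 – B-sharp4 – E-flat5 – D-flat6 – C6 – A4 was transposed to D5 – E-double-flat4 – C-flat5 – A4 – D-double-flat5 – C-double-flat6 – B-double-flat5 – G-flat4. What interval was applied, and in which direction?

down an augmented second

Take the first pair: E#5 → D5. E to D spans 2 letter names, so the interval is some kind of second.
D5 to E#5 is 3 semitones, which makes it an augmented second; the second version is lower, so the direction is down.
Checking another pair — A4 → Gb4 — gives the same interval.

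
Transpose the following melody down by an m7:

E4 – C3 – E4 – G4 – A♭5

E4: a seventh down reaches F, and 10 semitones makes it F#3.
C3 down a minor seventh is D2.
A minor seventh down from E4 gives F#3.
G4: a seventh down reaches A, and 10 semitones makes it A3.
A minor seventh down from Ab5 gives Bb4.

F#3 D2 F#3 A3 Bb4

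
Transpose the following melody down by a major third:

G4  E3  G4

Eb4 C3 Eb4

G4 to Eb4
E3 to C3
G4 to Eb4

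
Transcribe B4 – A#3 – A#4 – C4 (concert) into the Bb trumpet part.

C#5 B#3 B#4 D4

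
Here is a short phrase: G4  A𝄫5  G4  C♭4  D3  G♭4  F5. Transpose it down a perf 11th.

D3 Ebb4 D3 Gb2 A1 Db3 C4

G4 down a perfect eleventh is D3.
Abb5: an eleventh down reaches E, and 17 semitones makes it Ebb4.
G4: an eleventh down reaches D, and 17 semitones makes it D3.
A perfect eleventh down from Cb4 gives Gb2.
A perfect eleventh down from D3 gives A1.
Gb4 down a perfect eleventh is Db3.
F5: an eleventh down reaches C, and 17 semitones makes it C4.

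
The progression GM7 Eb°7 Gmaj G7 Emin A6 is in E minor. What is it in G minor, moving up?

E minor up to G minor is a minor third; each chord root moves by that interval while the quality stays the same.
GM7: root G up a minor third → Bb, giving BbM7.
Eb°7: root Eb up a minor third → Gb, giving Gb°7.
Gmaj: root G up a minor third → Bb, giving Bbmaj.
G7: root G up a minor third → Bb, giving Bb7.
Emin: root E up a minor third → G, giving Gmin.
A6: root A up a minor third → C, giving C6.

BbM7 Gb°7 Bbmaj Bb7 Gmin C6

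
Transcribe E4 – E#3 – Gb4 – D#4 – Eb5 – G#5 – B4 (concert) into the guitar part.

E5 E#4 Gb5 D#5 Eb6 G#6 B5

The guitar sounds a perfect octave below written, so the written part must be a perfect octave above concert — transpose each note up.
E4 to E5
E#3 to E#4
Gb4 to Gb5
D#4 to D#5
Eb5 to Eb6
G#5 to G#6
B4 to B5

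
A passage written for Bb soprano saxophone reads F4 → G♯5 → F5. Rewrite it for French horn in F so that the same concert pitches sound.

First find concert pitch: the Bb soprano saxophone sounds a major second below written, so F4 G♯5 F5 sounds Eb4 F#5 Eb5.
Then write for French horn in F: it sounds a perfect fifth below written, so the part must be a perfect fifth above concert.
Eb4 → Bb4
F#5 → C#6
Eb5 → Bb5

Bb4 C#6 Bb5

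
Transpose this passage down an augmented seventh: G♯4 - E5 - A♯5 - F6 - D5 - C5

G#4 becomes Ab3
E5 becomes Fb4
A#5 becomes Bb4
F6 becomes Gbb5
D5 becomes Ebb4
C5 becomes Dbb4

Ab3 Fb4 Bb4 Gbb5 Ebb4 Dbb4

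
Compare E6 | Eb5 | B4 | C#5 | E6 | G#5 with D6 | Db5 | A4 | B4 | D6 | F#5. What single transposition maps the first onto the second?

Take the first pair: E6 → D6. E to D spans 2 letter names, so the interval is some kind of second.
D6 to E6 is 2 semitones, which makes it a major second; the second version is lower, so the direction is down.
Checking another pair — G#5 → F#5 — gives the same interval.

down a major second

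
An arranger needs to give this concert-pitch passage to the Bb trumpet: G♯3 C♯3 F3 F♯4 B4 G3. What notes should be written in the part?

A#3 D#3 G3 G#4 C#5 A3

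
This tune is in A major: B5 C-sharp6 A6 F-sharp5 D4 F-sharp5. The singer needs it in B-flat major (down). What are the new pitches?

C5 D5 Bb5 G4 Eb3 G4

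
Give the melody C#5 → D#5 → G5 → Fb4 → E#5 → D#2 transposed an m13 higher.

A6 B6 Eb7 Dbb6 C#7 B3

C#5 to A6
D#5 to B6
G5 to Eb7
Fb4 to Dbb6
E#5 to C#7
D#2 to B3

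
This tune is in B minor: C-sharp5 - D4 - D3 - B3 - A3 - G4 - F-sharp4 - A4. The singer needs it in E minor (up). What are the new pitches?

F#5 G4 G3 E4 D4 C5 B4 D5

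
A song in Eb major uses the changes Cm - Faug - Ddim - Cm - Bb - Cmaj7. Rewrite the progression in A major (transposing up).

F#m Baug G#dim F#m E F#maj7

Eb major up to A major is an augmented fourth; each chord root moves by that interval while the quality stays the same.
Cm: root C up an augmented fourth → F#, giving F#m.
Faug: root F up an augmented fourth → B, giving Baug.
Ddim: root D up an augmented fourth → G#, giving G#dim.
Cm: root C up an augmented fourth → F#, giving F#m.
Bb: root Bb up an augmented fourth → E, giving E.
Cmaj7: root C up an augmented fourth → F#, giving F#maj7.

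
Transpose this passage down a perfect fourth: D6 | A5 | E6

D6 -> A5
A5 -> E5
E6 -> B5

A5 E5 B5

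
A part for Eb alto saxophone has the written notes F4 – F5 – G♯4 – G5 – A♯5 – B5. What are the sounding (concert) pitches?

Written C4 on the Eb alto saxophone sounds as Eb3, a major sixth lower; apply that shift to every note.
F4 -> Ab3
F5 -> Ab4
G#4 -> B3
G5 -> Bb4
A#5 -> C#5
B5 -> D5

Ab3 Ab4 B3 Bb4 C#5 D5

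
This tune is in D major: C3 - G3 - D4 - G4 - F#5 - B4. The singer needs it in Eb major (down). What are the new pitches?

From D down to Eb is a major seventh; apply that to each pitch.
C3 gives Db2
G3 gives Ab2
D4 gives Eb3
G4 gives Ab3
F#5 gives G4
B4 gives C4

Db2 Ab2 Eb3 Ab3 G4 C4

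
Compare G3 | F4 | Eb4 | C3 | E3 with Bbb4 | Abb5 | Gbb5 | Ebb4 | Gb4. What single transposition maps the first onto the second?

up a diminished tenth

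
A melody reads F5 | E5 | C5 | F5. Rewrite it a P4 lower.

A perfect fourth down from F5 gives C5.
E5 down a perfect fourth is B4.
A perfect fourth down from C5 gives G4.
A perfect fourth down from F5 gives C5.

C5 B4 G4 C5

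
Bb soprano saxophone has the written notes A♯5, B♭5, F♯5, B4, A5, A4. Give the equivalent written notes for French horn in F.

D#6 Eb6 B5 E5 D6 D5

First find concert pitch: the Bb soprano saxophone sounds a major second below written, so A♯5 B♭5 F♯5 B4 A5 A4 sounds G#5 Ab5 E5 A4 G5 G4.
Then write for French horn in F: it sounds a perfect fifth below written, so the part must be a perfect fifth above concert.
G#5 → D#6
Ab5 → Eb6
E5 → B5
A4 → E5
G5 → D6
G4 → D5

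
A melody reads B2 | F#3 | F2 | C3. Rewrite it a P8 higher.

B2 -> B3
F#3 -> F#4
F2 -> F3
C3 -> C4

B3 F#4 F3 C4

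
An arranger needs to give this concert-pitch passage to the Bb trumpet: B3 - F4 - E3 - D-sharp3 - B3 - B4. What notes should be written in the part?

Written C4 sounds as Bb3 on the Bb trumpet, so concert pitches are written a major second up.
B3 → C#4
F4 → G4
E3 → F#3
D#3 → E#3
B3 → C#4
B4 → C#5

C#4 G4 F#3 E#3 C#4 C#5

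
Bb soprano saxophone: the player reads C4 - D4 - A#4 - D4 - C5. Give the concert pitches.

Written C4 on the Bb soprano saxophone sounds as Bb3, a major second lower; apply that shift to every note.
C4 → Bb3
D4 → C4
A#4 → G#4
D4 → C4
C5 → Bb4

Bb3 C4 G#4 C4 Bb4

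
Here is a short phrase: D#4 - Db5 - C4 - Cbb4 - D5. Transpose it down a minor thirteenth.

F##2 F3 E2 Ebb2 F#3

D#4 down a minor thirteenth is F##2.
A minor thirteenth down from Db5 gives F3.
A minor thirteenth down from C4 gives E2.
Cbb4: a thirteenth down reaches E, and 20 semitones makes it Ebb2.
A minor thirteenth down from D5 gives F#3.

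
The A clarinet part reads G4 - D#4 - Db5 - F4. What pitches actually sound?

E4 B#3 Bb4 D4

Written C4 on the A clarinet sounds as A3, a minor third lower; apply that shift to every note.
G4 -> E4
D#4 -> B#3
Db5 -> Bb4
F4 -> D4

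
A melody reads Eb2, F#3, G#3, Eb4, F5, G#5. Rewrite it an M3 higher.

A major third up from Eb2 gives G2.
F#3 up a major third is A#3.
A major third up from G#3 gives B#3.
Eb4: a third up reaches G, and 4 semitones makes it G4.
F5: a third up reaches A, and 4 semitones makes it A5.
A major third up from G#5 gives B#5.

G2 A#3 B#3 G4 A5 B#5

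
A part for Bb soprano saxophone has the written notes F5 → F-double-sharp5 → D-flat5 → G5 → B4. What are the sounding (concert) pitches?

Eb5 E#5 Cb5 F5 A4

Written C4 on the Bb soprano saxophone sounds as Bb3, a major second lower; apply that shift to every note.
F5 gives Eb5
F##5 gives E#5
Db5 gives Cb5
G5 gives F5
B4 gives A4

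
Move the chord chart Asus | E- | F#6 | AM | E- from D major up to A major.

Esus B- C#6 EM B-

D major up to A major is a perfect fifth; each chord root moves by that interval while the quality stays the same.
Asus: root A up a perfect fifth → E, giving Esus.
E-: root E up a perfect fifth → B, giving B-.
F#6: root F# up a perfect fifth → C#, giving C#6.
AM: root A up a perfect fifth → E, giving EM.
E-: root E up a perfect fifth → B, giving B-.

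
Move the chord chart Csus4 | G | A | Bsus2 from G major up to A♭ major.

G major up to A♭ major is a minor second; each chord root moves by that interval while the quality stays the same.
Csus4: root C up a minor second → Db, giving Dbsus4.
G: root G up a minor second → Ab, giving Ab.
A: root A up a minor second → Bb, giving Bb.
Bsus2: root B up a minor second → C, giving Csus2.

Dbsus4 Ab Bb Csus2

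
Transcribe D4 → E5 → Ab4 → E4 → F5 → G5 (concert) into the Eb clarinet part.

B3 C#5 F4 C#4 D5 E5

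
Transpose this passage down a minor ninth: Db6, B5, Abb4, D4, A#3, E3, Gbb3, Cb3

Db6: a ninth down reaches C, and 13 semitones makes it C5.
A minor ninth down from B5 gives A#4.
A minor ninth down from Abb4 gives Gb3.
D4: a ninth down reaches C, and 13 semitones makes it C#3.
A#3 down a minor ninth is G##2.
E3: a ninth down reaches D, and 13 semitones makes it D#2.
Gbb3: a ninth down reaches F, and 13 semitones makes it Fb2.
Cb3 down a minor ninth is Bb1.

C5 A#4 Gb3 C#3 G##2 D#2 Fb2 Bb1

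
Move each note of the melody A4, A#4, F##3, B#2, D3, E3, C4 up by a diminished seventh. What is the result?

A4 gives Gb5
A#4 gives G5
F##3 gives E4
B#2 gives A3
D3 gives Cb4
E3 gives Db4
C4 gives Bbb4

Gb5 G5 E4 A3 Cb4 Db4 Bbb4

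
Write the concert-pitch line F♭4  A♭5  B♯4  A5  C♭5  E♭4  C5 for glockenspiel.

Fb2 Ab3 B#2 A3 Cb3 Eb2 C3

Written C4 sounds as C6 on the glockenspiel, so concert pitches are written a perfect fifteenth down.
Fb4 gives Fb2
Ab5 gives Ab3
B#4 gives B#2
A5 gives A3
Cb5 gives Cb3
Eb4 gives Eb2
C5 gives C3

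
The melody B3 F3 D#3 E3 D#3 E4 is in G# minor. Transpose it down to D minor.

From G# down to D is an augmented fourth; apply that to each pitch.
B3 → F3
F3 → Cb3
D#3 → A2
E3 → Bb2
D#3 → A2
E4 → Bb3

F3 Cb3 A2 Bb2 A2 Bb3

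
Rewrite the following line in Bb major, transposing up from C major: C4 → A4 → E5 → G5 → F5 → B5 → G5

Bb4 G5 D6 F6 Eb6 A6 F6

From C up to Bb is a minor seventh; apply that to each pitch.
C4 -> Bb4
A4 -> G5
E5 -> D6
G5 -> F6
F5 -> Eb6
B5 -> A6
G5 -> F6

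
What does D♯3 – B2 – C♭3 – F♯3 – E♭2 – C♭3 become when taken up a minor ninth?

E4 C4 Dbb4 G4 Fb3 Dbb4

D#3: a ninth up reaches E, and 13 semitones makes it E4.
B2 up a minor ninth is C4.
Cb3: a ninth up reaches D, and 13 semitones makes it Dbb4.
F#3 up a minor ninth is G4.
A minor ninth up from Eb2 gives Fb3.
Cb3: a ninth up reaches D, and 13 semitones makes it Dbb4.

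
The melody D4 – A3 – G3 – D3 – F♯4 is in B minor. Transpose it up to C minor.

Eb4 Bb3 Ab3 Eb3 G4

B minor to C minor up is a minor second, so every note moves up by that interval.
D4 → Eb4
A3 → Bb3
G3 → Ab3
D3 → Eb3
F#4 → G4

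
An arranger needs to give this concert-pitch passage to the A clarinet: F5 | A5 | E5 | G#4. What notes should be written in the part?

Ab5 C6 G5 B4

Written C4 sounds as A3 on the A clarinet, so concert pitches are written a minor third up.
F5 -> Ab5
A5 -> C6
E5 -> G5
G#4 -> B4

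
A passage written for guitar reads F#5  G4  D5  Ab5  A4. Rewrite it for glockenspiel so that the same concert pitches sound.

F#2 G1 D2 Ab2 A1

First find concert pitch: the guitar sounds a perfect octave below written, so F#5 G4 D5 Ab5 A4 sounds F#4 G3 D4 Ab4 A3.
Then write for glockenspiel: it sounds a perfect fifteenth above written, so the part must be a perfect fifteenth below concert.
F#4 → F#2
G3 → G1
D4 → D2
Ab4 → Ab2
A3 → A1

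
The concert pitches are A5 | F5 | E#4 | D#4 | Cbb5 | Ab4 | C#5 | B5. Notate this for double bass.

A6 F6 E#5 D#5 Cbb6 Ab5 C#6 B6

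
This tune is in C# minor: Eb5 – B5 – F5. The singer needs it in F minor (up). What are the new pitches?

C# minor to F minor up is a diminished fourth, so every note moves up by that interval.
Eb5 to Abb5
B5 to Eb6
F5 to Bbb5

Abb5 Eb6 Bbb5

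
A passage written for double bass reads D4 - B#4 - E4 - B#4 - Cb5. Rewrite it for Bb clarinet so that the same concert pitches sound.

E3 C##4 F#3 C##4 Db4

First find concert pitch: the double bass sounds a perfect octave below written, so D4 B#4 E4 B#4 Cb5 sounds D3 B#3 E3 B#3 Cb4.
Then write for Bb clarinet: it sounds a major second below written, so the part must be a major second above concert.
D3 → E3
B#3 → C##4
E3 → F#3
B#3 → C##4
Cb4 → Db4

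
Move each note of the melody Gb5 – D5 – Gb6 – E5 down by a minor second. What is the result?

F5 C#5 F6 D#5

Gb5 gives F5
D5 gives C#5
Gb6 gives F6
E5 gives D#5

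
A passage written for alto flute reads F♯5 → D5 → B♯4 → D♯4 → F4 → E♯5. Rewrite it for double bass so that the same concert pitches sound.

C#6 A5 F##5 A#4 C5 B#5

First find concert pitch: the alto flute sounds a perfect fourth below written, so F♯5 D5 B♯4 D♯4 F4 E♯5 sounds C#5 A4 F##4 A#3 C4 B#4.
Then write for double bass: it sounds a perfect octave below written, so the part must be a perfect octave above concert.
C#5 → C#6
A4 → A5
F##4 → F##5
A#3 → A#4
C4 → C5
B#4 → B#5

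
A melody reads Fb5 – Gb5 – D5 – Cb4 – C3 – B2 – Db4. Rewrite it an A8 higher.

F6 G6 D#6 C5 C#4 B#3 D5

Fb5: an octave up reaches F, and 13 semitones makes it F6.
Gb5: an octave up reaches G, and 13 semitones makes it G6.
D5: an octave up reaches D, and 13 semitones makes it D#6.
An augmented octave up from Cb4 gives C5.
An augmented octave up from C3 gives C#4.
An augmented octave up from B2 gives B#3.
An augmented octave up from Db4 gives D5.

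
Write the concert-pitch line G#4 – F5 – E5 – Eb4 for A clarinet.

B4 Ab5 G5 Gb4

The A clarinet sounds a minor third below written, so the written part must be a minor third above concert — transpose each note up.
G#4 gives B4
F5 gives Ab5
E5 gives G5
Eb4 gives Gb4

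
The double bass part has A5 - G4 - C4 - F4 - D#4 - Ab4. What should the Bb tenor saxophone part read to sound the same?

B5 A4 D4 G4 E#4 Bb4

First find concert pitch: the double bass sounds a perfect octave below written, so A5 G4 C4 F4 D#4 Ab4 sounds A4 G3 C3 F3 D#3 Ab3.
Then write for Bb tenor saxophone: it sounds a major ninth below written, so the part must be a major ninth above concert.
A4 → B5
G3 → A4
C3 → D4
F3 → G4
D#3 → E#4
Ab3 → Bb4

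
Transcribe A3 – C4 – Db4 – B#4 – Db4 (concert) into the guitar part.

A4 C5 Db5 B#5 Db5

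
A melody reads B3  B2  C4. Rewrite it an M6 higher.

G#4 G#3 A4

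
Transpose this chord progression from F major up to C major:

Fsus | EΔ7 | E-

Csus BΔ7 B-

F major up to C major is a perfect fifth; each chord root moves by that interval while the quality stays the same.
Fsus: root F up a perfect fifth → C, giving Csus.
EΔ7: root E up a perfect fifth → B, giving BΔ7.
E-: root E up a perfect fifth → B, giving B-.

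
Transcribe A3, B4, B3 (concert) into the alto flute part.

D4 E5 E4

Written C4 sounds as G3 on the alto flute, so concert pitches are written a perfect fourth up.
A3 -> D4
B4 -> E5
B3 -> E4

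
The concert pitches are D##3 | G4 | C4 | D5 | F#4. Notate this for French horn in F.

A##3 D5 G4 A5 C#5

The French horn in F sounds a perfect fifth below written, so the written part must be a perfect fifth above concert — transpose each note up.
D##3 -> A##3
G4 -> D5
C4 -> G4
D5 -> A5
F#4 -> C#5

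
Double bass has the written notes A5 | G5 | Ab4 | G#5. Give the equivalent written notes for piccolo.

A3 G3 Ab2 G#3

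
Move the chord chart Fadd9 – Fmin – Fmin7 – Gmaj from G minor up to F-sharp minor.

G minor up to F-sharp minor is a major seventh; each chord root moves by that interval while the quality stays the same.
Fadd9: root F up a major seventh → E, giving Eadd9.
Fmin: root F up a major seventh → E, giving Emin.
Fmin7: root F up a major seventh → E, giving Emin7.
Gmaj: root G up a major seventh → F#, giving F#maj.

Eadd9 Emin Emin7 F#maj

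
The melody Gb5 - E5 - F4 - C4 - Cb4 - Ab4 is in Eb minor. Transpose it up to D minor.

F6 D#6 E5 B4 Bb4 G5

Eb minor to D minor up is a major seventh, so every note moves up by that interval.
Gb5 → F6
E5 → D#6
F4 → E5
C4 → B4
Cb4 → Bb4
Ab4 → G5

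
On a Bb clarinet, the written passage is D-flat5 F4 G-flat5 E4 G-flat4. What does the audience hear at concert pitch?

Cb5 Eb4 Fb5 D4 Fb4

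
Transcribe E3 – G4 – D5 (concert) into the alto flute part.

A3 C5 G5

Written C4 sounds as G3 on the alto flute, so concert pitches are written a perfect fourth up.
E3 → A3
G4 → C5
D5 → G5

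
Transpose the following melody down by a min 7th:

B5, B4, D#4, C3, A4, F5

C#5 C#4 E#3 D2 B3 G4

B5 -> C#5
B4 -> C#4
D#4 -> E#3
C3 -> D2
A4 -> B3
F5 -> G4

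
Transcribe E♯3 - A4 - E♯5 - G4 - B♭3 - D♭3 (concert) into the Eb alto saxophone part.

C##4 F#5 C##6 E5 G4 Bb3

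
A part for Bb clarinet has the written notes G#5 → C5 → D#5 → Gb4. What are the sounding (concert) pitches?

F#5 Bb4 C#5 Fb4

Written C4 on the Bb clarinet sounds as Bb3, a major second lower; apply that shift to every note.
G#5 -> F#5
C5 -> Bb4
D#5 -> C#5
Gb4 -> Fb4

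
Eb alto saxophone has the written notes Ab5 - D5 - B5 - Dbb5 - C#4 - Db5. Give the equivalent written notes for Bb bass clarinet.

Db6 G5 E6 Gbb5 F#4 Gb5

First find concert pitch: the Eb alto saxophone sounds a major sixth below written, so Ab5 D5 B5 Dbb5 C#4 Db5 sounds Cb5 F4 D5 Fbb4 E3 Fb4.
Then write for Bb bass clarinet: it sounds a major ninth below written, so the part must be a major ninth above concert.
Cb5 → Db6
F4 → G5
D5 → E6
Fbb4 → Gbb5
E3 → F#4
Fb4 → Gb5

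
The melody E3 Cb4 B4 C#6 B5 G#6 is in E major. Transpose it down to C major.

C3 Abb3 G4 A5 G5 E6

E major to C major down is a major third, so every note moves down by that interval.
E3 becomes C3
Cb4 becomes Abb3
B4 becomes G4
C#6 becomes A5
B5 becomes G5
G#6 becomes E6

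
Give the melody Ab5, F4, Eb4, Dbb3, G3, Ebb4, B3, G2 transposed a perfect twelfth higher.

Ab5 to Eb7
F4 to C6
Eb4 to Bb5
Dbb3 to Abb4
G3 to D5
Ebb4 to Bbb5
B3 to F#5
G2 to D4

Eb7 C6 Bb5 Abb4 D5 Bbb5 F#5 D4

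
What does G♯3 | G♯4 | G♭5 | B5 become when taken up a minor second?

G#3 → A3
G#4 → A4
Gb5 → Abb5
B5 → C6

A3 A4 Abb5 C6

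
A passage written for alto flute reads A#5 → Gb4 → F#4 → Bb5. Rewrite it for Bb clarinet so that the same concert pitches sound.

F##5 Eb4 D#4 G5

First find concert pitch: the alto flute sounds a perfect fourth below written, so A#5 Gb4 F#4 Bb5 sounds E#5 Db4 C#4 F5.
Then write for Bb clarinet: it sounds a major second below written, so the part must be a major second above concert.
E#5 → F##5
Db4 → Eb4
C#4 → D#4
F5 → G5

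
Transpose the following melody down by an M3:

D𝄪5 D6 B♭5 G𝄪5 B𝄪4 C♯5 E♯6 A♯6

B#4 Bb5 Gb5 E#5 G##4 A4 C#6 F#6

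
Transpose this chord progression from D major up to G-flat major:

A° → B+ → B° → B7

Db° Eb+ Eb° Eb7

D major up to G-flat major is a diminished fourth; each chord root moves by that interval while the quality stays the same.
A°: root A up a diminished fourth → Db, giving Db°.
B+: root B up a diminished fourth → Eb, giving Eb+.
B°: root B up a diminished fourth → Eb, giving Eb°.
B7: root B up a diminished fourth → Eb, giving Eb7.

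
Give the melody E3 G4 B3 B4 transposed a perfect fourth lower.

B2 D4 F#3 F#4

E3 to B2
G4 to D4
B3 to F#3
B4 to F#4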